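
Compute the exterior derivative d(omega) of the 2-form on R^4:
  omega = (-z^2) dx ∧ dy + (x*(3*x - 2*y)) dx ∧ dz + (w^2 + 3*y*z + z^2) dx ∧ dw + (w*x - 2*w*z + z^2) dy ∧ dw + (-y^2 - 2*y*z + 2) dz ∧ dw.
d(omega) = (2*x - 2*z) dx ∧ dy ∧ dz + (w - 3*z) dx ∧ dy ∧ dw + (-3*y - 2*z) dx ∧ dz ∧ dw + (2*w - 2*y - 4*z) dy ∧ dz ∧ dw

For a 2-form omega = sum_{i<j} g_{ij} dx_i ∧ dx_j, the exterior derivative is
  d(omega) = sum_{i<j} d(g_{ij}) ∧ dx_i ∧ dx_j = sum_{i<j, k} (∂g_{ij}/∂x_k) dx_k ∧ dx_i ∧ dx_j.
Expand each term, using dx_k ∧ dx_i ∧ dx_j = sgn(permutation) dx_{(a)} ∧ dx_{(b)} ∧ dx_{(c)} with (a < b < c) sorted:
  d(-z^2) includes (∂/∂z)(-z^2) dz = (-2*z) dz, which multiplied by dx ∧ dy gives (-2*z) dx ∧ dy ∧ dz
  d(x*(3*x - 2*y)) includes (∂/∂y)(x*(3*x - 2*y)) dy = (-2*x) dy, which multiplied by dx ∧ dz gives (2*x) dx ∧ dy ∧ dz
  d(w^2 + 3*y*z + z^2) includes (∂/∂y)(w^2 + 3*y*z + z^2) dy = (3*z) dy, which multiplied by dx ∧ dw gives (-3*z) dx ∧ dy ∧ dw
  d(w^2 + 3*y*z + z^2) includes (∂/∂z)(w^2 + 3*y*z + z^2) dz = (3*y + 2*z) dz, which multiplied by dx ∧ dw gives (-3*y - 2*z) dx ∧ dz ∧ dw
  d(w*x - 2*w*z + z^2) includes (∂/∂x)(w*x - 2*w*z + z^2) dx = (w) dx, which multiplied by dy ∧ dw gives (w) dx ∧ dy ∧ dw
  d(w*x - 2*w*z + z^2) includes (∂/∂z)(w*x - 2*w*z + z^2) dz = (-2*w + 2*z) dz, which multiplied by dy ∧ dw gives (2*w - 2*z) dy ∧ dz ∧ dw
  d(-y^2 - 2*y*z + 2) includes (∂/∂y)(-y^2 - 2*y*z + 2) dy = (-2*y - 2*z) dy, which multiplied by dz ∧ dw gives (-2*y - 2*z) dy ∧ dz ∧ dw
Collecting like 3-forms: d(omega) = (2*x - 2*z) dx ∧ dy ∧ dz + (w - 3*z) dx ∧ dy ∧ dw + (-3*y - 2*z) dx ∧ dz ∧ dw + (2*w - 2*y - 4*z) dy ∧ dz ∧ dw.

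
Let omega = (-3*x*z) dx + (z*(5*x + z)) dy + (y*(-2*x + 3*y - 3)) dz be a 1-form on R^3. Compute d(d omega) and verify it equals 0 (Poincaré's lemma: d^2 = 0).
d(d omega) = 0

Step 1: d omega = sum_{i<j} (∂f_j/∂x_i - ∂f_i/∂x_j) dx_i ∧ dx_j:
  coeff of dx ∧ dy: 5*z
  coeff of dx ∧ dz: 3*x - 2*y
  coeff of dy ∧ dz: -7*x + 6*y - 2*z - 3
Step 2: Apply d again to each 2-form coefficient. The only possible 3-form in R^3 is dx ∧ dy ∧ dz, with coefficient
  ∂(coeff of dy∧dz)/∂x - ∂(coeff of dx∧dz)/∂y + ∂(coeff of dx∧dy)/∂z
  = ∂/∂x (-7*x + 6*y - 2*z - 3) - ∂/∂y (3*x - 2*y) + ∂/∂z (5*z).
Each of these terms simplifies to sums of mixed partials that cancel in pairs. The result is 0 (by equality of mixed partials for smooth functions — Schwarz / Clairaut).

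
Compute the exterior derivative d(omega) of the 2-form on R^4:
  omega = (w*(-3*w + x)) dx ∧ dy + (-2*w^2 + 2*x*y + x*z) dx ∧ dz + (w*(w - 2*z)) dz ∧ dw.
d(omega) = (-6*w + x) dx ∧ dy ∧ dw + (-2*x) dx ∧ dy ∧ dz + (-4*w) dx ∧ dz ∧ dw

For a 2-form omega = sum_{i<j} g_{ij} dx_i ∧ dx_j, the exterior derivative is
  d(omega) = sum_{i<j} d(g_{ij}) ∧ dx_i ∧ dx_j = sum_{i<j, k} (∂g_{ij}/∂x_k) dx_k ∧ dx_i ∧ dx_j.
Expand each term, using dx_k ∧ dx_i ∧ dx_j = sgn(permutation) dx_{(a)} ∧ dx_{(b)} ∧ dx_{(c)} with (a < b < c) sorted:
  d(w*(-3*w + x)) includes (∂/∂w)(w*(-3*w + x)) dw = (-6*w + x) dw, which multiplied by dx ∧ dy gives (-6*w + x) dx ∧ dy ∧ dw
  d(-2*w^2 + 2*x*y + x*z) includes (∂/∂y)(-2*w^2 + 2*x*y + x*z) dy = (2*x) dy, which multiplied by dx ∧ dz gives (-2*x) dx ∧ dy ∧ dz
  d(-2*w^2 + 2*x*y + x*z) includes (∂/∂w)(-2*w^2 + 2*x*y + x*z) dw = (-4*w) dw, which multiplied by dx ∧ dz gives (-4*w) dx ∧ dz ∧ dw
Collecting like 3-forms: d(omega) = (-6*w + x) dx ∧ dy ∧ dw + (-2*x) dx ∧ dy ∧ dz + (-4*w) dx ∧ dz ∧ dw.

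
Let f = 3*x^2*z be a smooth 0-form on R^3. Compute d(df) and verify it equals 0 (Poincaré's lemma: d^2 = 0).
d(df) = 0

Step 1: df = sum_i (∂f/∂x_i) dx_i = (6*x*z) dx + (0) dy + (3*x^2) dz.
Step 2: Apply d again. Using the 1-form formula, the coefficient of dx ∧ dy in d(df) is ∂^2 f/∂x ∂y - ∂^2 f/∂y ∂x = (0) - (0) = 0 (equality of mixed partials for smooth f).
Similarly for dx ∧ dz and dy ∧ dz — all coefficients vanish. So d(df) = 0.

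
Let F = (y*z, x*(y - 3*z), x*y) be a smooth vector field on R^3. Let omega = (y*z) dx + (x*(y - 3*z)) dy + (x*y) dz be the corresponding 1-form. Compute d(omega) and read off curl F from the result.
d(omega) = (4*x) dy ∧ dz + (0) dz ∧ dx + (y - 4*z) dx ∧ dy; curl F = (4*x, 0, y - 4*z)

d omega = sum_{i<j} (∂f_j/∂x_i - ∂f_i/∂x_j) dx_i ∧ dx_j. Under the identification (dy ∧ dz, dz ∧ dx, dx ∧ dy) ↔ (e_x, e_y, e_z), the coefficients are exactly the components of curl F. Compute:
  ∂R/∂y - ∂Q/∂z = (x) - (-3*x) = 4*x
  ∂P/∂z - ∂R/∂x = (y) - (y) = 0
  ∂Q/∂x - ∂P/∂y = (y - 3*z) - (z) = y - 4*z.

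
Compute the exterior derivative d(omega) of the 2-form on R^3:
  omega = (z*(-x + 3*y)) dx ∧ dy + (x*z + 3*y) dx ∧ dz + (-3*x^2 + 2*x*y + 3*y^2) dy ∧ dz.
d(omega) = (-7*x + 5*y - 3) dx ∧ dy ∧ dz

For a 2-form omega = sum_{i<j} g_{ij} dx_i ∧ dx_j, the exterior derivative is
  d(omega) = sum_{i<j} d(g_{ij}) ∧ dx_i ∧ dx_j = sum_{i<j, k} (∂g_{ij}/∂x_k) dx_k ∧ dx_i ∧ dx_j.
Expand each term, using dx_k ∧ dx_i ∧ dx_j = sgn(permutation) dx_{(a)} ∧ dx_{(b)} ∧ dx_{(c)} with (a < b < c) sorted:
  d(z*(-x + 3*y)) includes (∂/∂z)(z*(-x + 3*y)) dz = (-x + 3*y) dz, which multiplied by dx ∧ dy gives (-x + 3*y) dx ∧ dy ∧ dz
  d(x*z + 3*y) includes (∂/∂y)(x*z + 3*y) dy = (3) dy, which multiplied by dx ∧ dz gives (-3) dx ∧ dy ∧ dz
  d(-3*x^2 + 2*x*y + 3*y^2) includes (∂/∂x)(-3*x^2 + 2*x*y + 3*y^2) dx = (-6*x + 2*y) dx, which multiplied by dy ∧ dz gives (-6*x + 2*y) dx ∧ dy ∧ dz
Collecting like 3-forms: d(omega) = (-7*x + 5*y - 3) dx ∧ dy ∧ dz.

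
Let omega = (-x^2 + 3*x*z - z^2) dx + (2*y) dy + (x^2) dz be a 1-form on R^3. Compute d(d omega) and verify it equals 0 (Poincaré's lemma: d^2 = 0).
d(d omega) = 0

Step 1: d omega = sum_{i<j} (∂f_j/∂x_i - ∂f_i/∂x_j) dx_i ∧ dx_j:
  coeff of dx ∧ dy: 0
  coeff of dx ∧ dz: -x + 2*z
  coeff of dy ∧ dz: 0
Step 2: Apply d again to each 2-form coefficient. The only possible 3-form in R^3 is dx ∧ dy ∧ dz, with coefficient
  ∂(coeff of dy∧dz)/∂x - ∂(coeff of dx∧dz)/∂y + ∂(coeff of dx∧dy)/∂z
  = ∂/∂x (0) - ∂/∂y (-x + 2*z) + ∂/∂z (0).
Each of these terms simplifies to sums of mixed partials that cancel in pairs. The result is 0 (by equality of mixed partials for smooth functions — Schwarz / Clairaut).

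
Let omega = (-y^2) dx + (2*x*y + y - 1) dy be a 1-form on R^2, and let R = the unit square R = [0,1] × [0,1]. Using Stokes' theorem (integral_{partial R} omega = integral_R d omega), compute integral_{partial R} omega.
integral_(partial R) omega = 2

Stokes: integral_partial_R omega = integral_R d omega with d omega = (∂Q/∂x - ∂P/∂y) dx ∧ dy.
  ∂Q/∂x = 2*y
  ∂P/∂y = -2*y
  integrand = ∂Q/∂x - ∂P/∂y = 4*y.
Integrating over R: integral_0^1 integral_0^1 (4*y) dx dy = 2.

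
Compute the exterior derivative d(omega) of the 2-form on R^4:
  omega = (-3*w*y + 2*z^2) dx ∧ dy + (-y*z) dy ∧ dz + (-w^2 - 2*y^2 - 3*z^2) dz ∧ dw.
d(omega) = (4*z) dx ∧ dy ∧ dz + (-3*y) dx ∧ dy ∧ dw + (-4*y) dy ∧ dz ∧ dw

For a 2-form omega = sum_{i<j} g_{ij} dx_i ∧ dx_j, the exterior derivative is
  d(omega) = sum_{i<j} d(g_{ij}) ∧ dx_i ∧ dx_j = sum_{i<j, k} (∂g_{ij}/∂x_k) dx_k ∧ dx_i ∧ dx_j.
Expand each term, using dx_k ∧ dx_i ∧ dx_j = sgn(permutation) dx_{(a)} ∧ dx_{(b)} ∧ dx_{(c)} with (a < b < c) sorted:
  d(-3*w*y + 2*z^2) includes (∂/∂z)(-3*w*y + 2*z^2) dz = (4*z) dz, which multiplied by dx ∧ dy gives (4*z) dx ∧ dy ∧ dz
  d(-3*w*y + 2*z^2) includes (∂/∂w)(-3*w*y + 2*z^2) dw = (-3*y) dw, which multiplied by dx ∧ dy gives (-3*y) dx ∧ dy ∧ dw
  d(-w^2 - 2*y^2 - 3*z^2) includes (∂/∂y)(-w^2 - 2*y^2 - 3*z^2) dy = (-4*y) dy, which multiplied by dz ∧ dw gives (-4*y) dy ∧ dz ∧ dw
Collecting like 3-forms: d(omega) = (4*z) dx ∧ dy ∧ dz + (-3*y) dx ∧ dy ∧ dw + (-4*y) dy ∧ dz ∧ dw.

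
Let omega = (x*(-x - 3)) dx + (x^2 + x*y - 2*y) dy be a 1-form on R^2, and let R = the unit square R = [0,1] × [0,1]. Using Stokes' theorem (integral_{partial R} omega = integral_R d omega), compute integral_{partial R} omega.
integral_(partial R) omega = 3/2

Stokes: integral_partial_R omega = integral_R d omega with d omega = (∂Q/∂x - ∂P/∂y) dx ∧ dy.
  ∂Q/∂x = 2*x + y
  ∂P/∂y = 0
  integrand = ∂Q/∂x - ∂P/∂y = 2*x + y.
Integrating over R: integral_0^1 integral_0^1 (2*x + y) dx dy = 3/2.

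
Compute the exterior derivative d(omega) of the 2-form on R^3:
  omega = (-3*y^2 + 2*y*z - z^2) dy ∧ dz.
d(omega) = 0

For a 2-form omega = sum_{i<j} g_{ij} dx_i ∧ dx_j, the exterior derivative is
  d(omega) = sum_{i<j} d(g_{ij}) ∧ dx_i ∧ dx_j = sum_{i<j, k} (∂g_{ij}/∂x_k) dx_k ∧ dx_i ∧ dx_j.
Expand each term, using dx_k ∧ dx_i ∧ dx_j = sgn(permutation) dx_{(a)} ∧ dx_{(b)} ∧ dx_{(c)} with (a < b < c) sorted:

Collecting like 3-forms: d(omega) = 0.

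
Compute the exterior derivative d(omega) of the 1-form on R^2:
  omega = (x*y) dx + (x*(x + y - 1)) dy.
d(omega) = (x + y - 1) dx ∧ dy

For a 1-form omega = sum_i f_i dx_i, the exterior derivative is
  d(omega) = sum_{i < j} (∂f_j/∂x_i - ∂f_i/∂x_j) dx_i ∧ dx_j.
  coefficient of dx ∧ dy: ∂f_2/∂x - ∂f_1/∂y = ∂(x*(x + y - 1))/∂x - ∂(x*y)/∂y = x + y - 1
Assembling: d(omega) = (x + y - 1) dx ∧ dy.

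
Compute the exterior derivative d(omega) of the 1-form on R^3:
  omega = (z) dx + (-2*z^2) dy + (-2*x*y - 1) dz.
d(omega) = (-2*y - 1) dx ∧ dz + (-2*x + 4*z) dy ∧ dz

For a 1-form omega = sum_i f_i dx_i, the exterior derivative is
  d(omega) = sum_{i < j} (∂f_j/∂x_i - ∂f_i/∂x_j) dx_i ∧ dx_j.
  coefficient of dx ∧ dz: ∂f_3/∂x - ∂f_1/∂z = ∂(-2*x*y - 1)/∂x - ∂(z)/∂z = -2*y - 1
  coefficient of dy ∧ dz: ∂f_3/∂y - ∂f_2/∂z = ∂(-2*x*y - 1)/∂y - ∂(-2*z^2)/∂z = -2*x + 4*z
Assembling: d(omega) = (-2*y - 1) dx ∧ dz + (-2*x + 4*z) dy ∧ dz.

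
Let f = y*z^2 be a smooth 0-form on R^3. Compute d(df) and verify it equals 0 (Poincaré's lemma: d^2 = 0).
d(df) = 0

Step 1: df = sum_i (∂f/∂x_i) dx_i = (0) dx + (z^2) dy + (2*y*z) dz.
Step 2: Apply d again. Using the 1-form formula, the coefficient of dx ∧ dy in d(df) is ∂^2 f/∂x ∂y - ∂^2 f/∂y ∂x = (0) - (0) = 0 (equality of mixed partials for smooth f).
Similarly for dx ∧ dz and dy ∧ dz — all coefficients vanish. So d(df) = 0.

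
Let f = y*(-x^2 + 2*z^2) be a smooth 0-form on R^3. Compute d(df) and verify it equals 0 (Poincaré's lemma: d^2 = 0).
d(df) = 0

Step 1: df = sum_i (∂f/∂x_i) dx_i = (-2*x*y) dx + (-x^2 + 2*z^2) dy + (4*y*z) dz.
Step 2: Apply d again. Using the 1-form formula, the coefficient of dx ∧ dy in d(df) is ∂^2 f/∂x ∂y - ∂^2 f/∂y ∂x = (-2*x) - (-2*x) = 0 (equality of mixed partials for smooth f).
Similarly for dx ∧ dz and dy ∧ dz — all coefficients vanish. So d(df) = 0.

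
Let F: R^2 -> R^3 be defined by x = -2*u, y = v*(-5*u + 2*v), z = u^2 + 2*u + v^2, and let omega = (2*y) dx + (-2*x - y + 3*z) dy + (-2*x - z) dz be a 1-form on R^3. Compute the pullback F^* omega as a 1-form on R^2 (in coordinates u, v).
F^* omega = (-2*u^3 - 15*u^2*v + 2*u^2 - 27*u*v^2 - 30*u*v + 4*u - 5*v^3 - 10*v^2) du + (-15*u^3 - 15*u^2*v - 50*u^2 + 15*u*v^2 + 44*u*v + 2*v^3) dv

Using F^*(f dg) = (f ∘ F) d(g ∘ F), substitute each coordinate x_i by F_i(u, v) in f_i, and replace dx_i by d F_i = (∂F_i/∂u) du + (∂F_i/∂v) dv.
  For the x component: f_1(F) = 2*v*(-5*u + 2*v); d F_1 = (-2) du + (0) dv
  For the y component: f_2(F) = 3*u^2 + 5*u*v + 10*u + v^2; d F_2 = (-5*v) du + (-5*u + 4*v) dv
  For the z component: f_3(F) = -u^2 + 2*u - v^2; d F_3 = (2*u + 2) du + (2*v) dv
Combining and collecting du, dv coefficients:
  coeff of du: -2*u^3 - 15*u^2*v + 2*u^2 - 27*u*v^2 - 30*u*v + 4*u - 5*v^3 - 10*v^2
  coeff of dv: -15*u^3 - 15*u^2*v - 50*u^2 + 15*u*v^2 + 44*u*v + 2*v^3
F^* omega = (-2*u^3 - 15*u^2*v + 2*u^2 - 27*u*v^2 - 30*u*v + 4*u - 5*v^3 - 10*v^2) du + (-15*u^3 - 15*u^2*v - 50*u^2 + 15*u*v^2 + 44*u*v + 2*v^3) dv.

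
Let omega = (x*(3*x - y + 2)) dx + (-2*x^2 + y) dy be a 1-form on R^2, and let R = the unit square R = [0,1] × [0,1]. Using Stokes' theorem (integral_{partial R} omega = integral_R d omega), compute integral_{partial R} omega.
integral_(partial R) omega = -3/2

Stokes: integral_partial_R omega = integral_R d omega with d omega = (∂Q/∂x - ∂P/∂y) dx ∧ dy.
  ∂Q/∂x = -4*x
  ∂P/∂y = -x
  integrand = ∂Q/∂x - ∂P/∂y = -3*x.
Integrating over R: integral_0^1 integral_0^1 (-3*x) dx dy = -3/2.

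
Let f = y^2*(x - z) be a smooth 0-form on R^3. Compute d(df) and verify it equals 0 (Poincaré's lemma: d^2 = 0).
d(df) = 0

Step 1: df = sum_i (∂f/∂x_i) dx_i = (y^2) dx + (2*y*(x - z)) dy + (-y^2) dz.
Step 2: Apply d again. Using the 1-form formula, the coefficient of dx ∧ dy in d(df) is ∂^2 f/∂x ∂y - ∂^2 f/∂y ∂x = (2*y) - (2*y) = 0 (equality of mixed partials for smooth f).
Similarly for dx ∧ dz and dy ∧ dz — all coefficients vanish. So d(df) = 0.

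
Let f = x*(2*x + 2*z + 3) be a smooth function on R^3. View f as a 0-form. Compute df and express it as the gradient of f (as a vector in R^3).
df = (4*x + 2*z + 3) dx + (0) dy + (2*x) dz; grad f = (4*x + 2*z + 3, 0, 2*x)

For a 0-form f, d f = (∂f/∂x) dx + (∂f/∂y) dy + (∂f/∂z) dz. The components of the vector representation are exactly the entries of grad f in Cartesian coordinates:
  ∂f/∂x = 4*x + 2*z + 3
  ∂f/∂y = 0
  ∂f/∂z = 2*x.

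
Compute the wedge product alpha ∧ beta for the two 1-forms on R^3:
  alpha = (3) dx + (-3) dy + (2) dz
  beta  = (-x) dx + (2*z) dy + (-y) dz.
alpha ∧ beta = (-3*x + 6*z) dx ∧ dy + (2*x - 3*y) dx ∧ dz + (3*y - 4*z) dy ∧ dz

Distribute the wedge, using dx_i ∧ dx_j = -dx_j ∧ dx_i and dx_i ∧ dx_i = 0. For each pair (i, j) with i < j, the coefficient of dx_i ∧ dx_j in alpha ∧ beta is (alpha_i * beta_j - alpha_j * beta_i). Collecting: alpha ∧ beta = (-3*x + 6*z) dx ∧ dy + (2*x - 3*y) dx ∧ dz + (3*y - 4*z) dy ∧ dz.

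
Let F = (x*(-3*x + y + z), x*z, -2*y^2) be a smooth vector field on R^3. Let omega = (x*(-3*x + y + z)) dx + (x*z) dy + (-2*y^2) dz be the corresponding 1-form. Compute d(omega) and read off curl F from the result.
d(omega) = (-x - 4*y) dy ∧ dz + (x) dz ∧ dx + (-x + z) dx ∧ dy; curl F = (-x - 4*y, x, -x + z)

d omega = sum_{i<j} (∂f_j/∂x_i - ∂f_i/∂x_j) dx_i ∧ dx_j. Under the identification (dy ∧ dz, dz ∧ dx, dx ∧ dy) ↔ (e_x, e_y, e_z), the coefficients are exactly the components of curl F. Compute:
  ∂R/∂y - ∂Q/∂z = (-4*y) - (x) = -x - 4*y
  ∂P/∂z - ∂R/∂x = (x) - (0) = x
  ∂Q/∂x - ∂P/∂y = (z) - (x) = -x + z.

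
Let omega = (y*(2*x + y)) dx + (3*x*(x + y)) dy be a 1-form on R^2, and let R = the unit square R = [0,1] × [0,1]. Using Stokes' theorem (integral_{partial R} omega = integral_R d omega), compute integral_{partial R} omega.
integral_(partial R) omega = 5/2

Stokes: integral_partial_R omega = integral_R d omega with d omega = (∂Q/∂x - ∂P/∂y) dx ∧ dy.
  ∂Q/∂x = 6*x + 3*y
  ∂P/∂y = 2*x + 2*y
  integrand = ∂Q/∂x - ∂P/∂y = 4*x + y.
Integrating over R: integral_0^1 integral_0^1 (4*x + y) dx dy = 5/2.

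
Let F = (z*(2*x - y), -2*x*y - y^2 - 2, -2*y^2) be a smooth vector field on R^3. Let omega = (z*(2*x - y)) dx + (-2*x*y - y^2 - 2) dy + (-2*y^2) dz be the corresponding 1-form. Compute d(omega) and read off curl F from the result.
d(omega) = (-4*y) dy ∧ dz + (2*x - y) dz ∧ dx + (-2*y + z) dx ∧ dy; curl F = (-4*y, 2*x - y, -2*y + z)

d omega = sum_{i<j} (∂f_j/∂x_i - ∂f_i/∂x_j) dx_i ∧ dx_j. Under the identification (dy ∧ dz, dz ∧ dx, dx ∧ dy) ↔ (e_x, e_y, e_z), the coefficients are exactly the components of curl F. Compute:
  ∂R/∂y - ∂Q/∂z = (-4*y) - (0) = -4*y
  ∂P/∂z - ∂R/∂x = (2*x - y) - (0) = 2*x - y
  ∂Q/∂x - ∂P/∂y = (-2*y) - (-z) = -2*y + z.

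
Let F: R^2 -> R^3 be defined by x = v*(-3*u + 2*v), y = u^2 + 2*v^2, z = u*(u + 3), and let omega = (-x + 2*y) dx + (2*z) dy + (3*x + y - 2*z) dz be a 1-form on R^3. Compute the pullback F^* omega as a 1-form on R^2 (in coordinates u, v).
F^* omega = (2*u^3 - 24*u^2*v - 3*u^2 + 7*u*v^2 - 27*u*v - 18*u - 6*v^3 + 24*v^2) du + (-6*u^3 + 7*u^2*v + 6*u*v^2 + 24*u*v + 8*v^3) dv

Using F^*(f dg) = (f ∘ F) d(g ∘ F), substitute each coordinate x_i by F_i(u, v) in f_i, and replace dx_i by d F_i = (∂F_i/∂u) du + (∂F_i/∂v) dv.
  For the x component: f_1(F) = 2*u^2 + 3*u*v + 2*v^2; d F_1 = (-3*v) du + (-3*u + 4*v) dv
  For the y component: f_2(F) = 2*u*(u + 3); d F_2 = (2*u) du + (4*v) dv
  For the z component: f_3(F) = -u^2 - 9*u*v - 6*u + 8*v^2; d F_3 = (2*u + 3) du + (0) dv
Combining and collecting du, dv coefficients:
  coeff of du: 2*u^3 - 24*u^2*v - 3*u^2 + 7*u*v^2 - 27*u*v - 18*u - 6*v^3 + 24*v^2
  coeff of dv: -6*u^3 + 7*u^2*v + 6*u*v^2 + 24*u*v + 8*v^3
F^* omega = (2*u^3 - 24*u^2*v - 3*u^2 + 7*u*v^2 - 27*u*v - 18*u - 6*v^3 + 24*v^2) du + (-6*u^3 + 7*u^2*v + 6*u*v^2 + 24*u*v + 8*v^3) dv.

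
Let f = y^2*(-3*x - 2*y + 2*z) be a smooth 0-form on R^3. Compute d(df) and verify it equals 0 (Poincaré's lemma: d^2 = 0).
d(df) = 0

Step 1: df = sum_i (∂f/∂x_i) dx_i = (-3*y^2) dx + (2*y*(-3*x - 3*y + 2*z)) dy + (2*y^2) dz.
Step 2: Apply d again. Using the 1-form formula, the coefficient of dx ∧ dy in d(df) is ∂^2 f/∂x ∂y - ∂^2 f/∂y ∂x = (-6*y) - (-6*y) = 0 (equality of mixed partials for smooth f).
Similarly for dx ∧ dz and dy ∧ dz — all coefficients vanish. So d(df) = 0.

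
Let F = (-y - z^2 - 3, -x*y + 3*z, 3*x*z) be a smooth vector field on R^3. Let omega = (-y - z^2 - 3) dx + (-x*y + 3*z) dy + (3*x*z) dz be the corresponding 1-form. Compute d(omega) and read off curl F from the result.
d(omega) = (-3) dy ∧ dz + (-5*z) dz ∧ dx + (1 - y) dx ∧ dy; curl F = (-3, -5*z, 1 - y)

d omega = sum_{i<j} (∂f_j/∂x_i - ∂f_i/∂x_j) dx_i ∧ dx_j. Under the identification (dy ∧ dz, dz ∧ dx, dx ∧ dy) ↔ (e_x, e_y, e_z), the coefficients are exactly the components of curl F. Compute:
  ∂R/∂y - ∂Q/∂z = (0) - (3) = -3
  ∂P/∂z - ∂R/∂x = (-2*z) - (3*z) = -5*z
  ∂Q/∂x - ∂P/∂y = (-y) - (-1) = 1 - y.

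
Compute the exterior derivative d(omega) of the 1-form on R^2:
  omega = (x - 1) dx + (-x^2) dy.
d(omega) = (-2*x) dx ∧ dy

For a 1-form omega = sum_i f_i dx_i, the exterior derivative is
  d(omega) = sum_{i < j} (∂f_j/∂x_i - ∂f_i/∂x_j) dx_i ∧ dx_j.
  coefficient of dx ∧ dy: ∂f_2/∂x - ∂f_1/∂y = ∂(-x^2)/∂x - ∂(x - 1)/∂y = -2*x
Assembling: d(omega) = (-2*x) dx ∧ dy.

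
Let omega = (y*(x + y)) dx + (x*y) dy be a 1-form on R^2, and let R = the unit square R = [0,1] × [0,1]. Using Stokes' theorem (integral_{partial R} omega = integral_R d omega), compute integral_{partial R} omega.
integral_(partial R) omega = -1

Stokes: integral_partial_R omega = integral_R d omega with d omega = (∂Q/∂x - ∂P/∂y) dx ∧ dy.
  ∂Q/∂x = y
  ∂P/∂y = x + 2*y
  integrand = ∂Q/∂x - ∂P/∂y = -x - y.
Integrating over R: integral_0^1 integral_0^1 (-x - y) dx dy = -1.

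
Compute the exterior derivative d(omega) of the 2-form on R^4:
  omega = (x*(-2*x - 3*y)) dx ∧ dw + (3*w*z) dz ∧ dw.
d(omega) = (3*x) dx ∧ dy ∧ dw

For a 2-form omega = sum_{i<j} g_{ij} dx_i ∧ dx_j, the exterior derivative is
  d(omega) = sum_{i<j} d(g_{ij}) ∧ dx_i ∧ dx_j = sum_{i<j, k} (∂g_{ij}/∂x_k) dx_k ∧ dx_i ∧ dx_j.
Expand each term, using dx_k ∧ dx_i ∧ dx_j = sgn(permutation) dx_{(a)} ∧ dx_{(b)} ∧ dx_{(c)} with (a < b < c) sorted:
  d(x*(-2*x - 3*y)) includes (∂/∂y)(x*(-2*x - 3*y)) dy = (-3*x) dy, which multiplied by dx ∧ dw gives (3*x) dx ∧ dy ∧ dw
Collecting like 3-forms: d(omega) = (3*x) dx ∧ dy ∧ dw.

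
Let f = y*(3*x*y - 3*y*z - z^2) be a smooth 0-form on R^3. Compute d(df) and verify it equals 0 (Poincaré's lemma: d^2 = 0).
d(df) = 0

Step 1: df = sum_i (∂f/∂x_i) dx_i = (3*y^2) dx + (6*x*y - 6*y*z - z^2) dy + (y*(-3*y - 2*z)) dz.
Step 2: Apply d again. Using the 1-form formula, the coefficient of dx ∧ dy in d(df) is ∂^2 f/∂x ∂y - ∂^2 f/∂y ∂x = (6*y) - (6*y) = 0 (equality of mixed partials for smooth f).
Similarly for dx ∧ dz and dy ∧ dz — all coefficients vanish. So d(df) = 0.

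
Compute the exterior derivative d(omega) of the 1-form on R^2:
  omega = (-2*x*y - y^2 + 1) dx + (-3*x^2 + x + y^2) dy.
d(omega) = (-4*x + 2*y + 1) dx ∧ dy

For a 1-form omega = sum_i f_i dx_i, the exterior derivative is
  d(omega) = sum_{i < j} (∂f_j/∂x_i - ∂f_i/∂x_j) dx_i ∧ dx_j.
  coefficient of dx ∧ dy: ∂f_2/∂x - ∂f_1/∂y = ∂(-3*x^2 + x + y^2)/∂x - ∂(-2*x*y - y^2 + 1)/∂y = -4*x + 2*y + 1
Assembling: d(omega) = (-4*x + 2*y + 1) dx ∧ dy.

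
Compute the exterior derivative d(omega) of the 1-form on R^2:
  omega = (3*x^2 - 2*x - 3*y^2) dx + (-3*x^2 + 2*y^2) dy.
d(omega) = (-6*x + 6*y) dx ∧ dy

For a 1-form omega = sum_i f_i dx_i, the exterior derivative is
  d(omega) = sum_{i < j} (∂f_j/∂x_i - ∂f_i/∂x_j) dx_i ∧ dx_j.
  coefficient of dx ∧ dy: ∂f_2/∂x - ∂f_1/∂y = ∂(-3*x^2 + 2*y^2)/∂x - ∂(3*x^2 - 2*x - 3*y^2)/∂y = -6*x + 6*y
Assembling: d(omega) = (-6*x + 6*y) dx ∧ dy.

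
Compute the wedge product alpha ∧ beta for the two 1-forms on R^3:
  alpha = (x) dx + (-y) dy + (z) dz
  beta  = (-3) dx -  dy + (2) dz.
alpha ∧ beta = (-x - 3*y) dx ∧ dy + (2*x + 3*z) dx ∧ dz + (-2*y + z) dy ∧ dz

Distribute the wedge, using dx_i ∧ dx_j = -dx_j ∧ dx_i and dx_i ∧ dx_i = 0. For each pair (i, j) with i < j, the coefficient of dx_i ∧ dx_j in alpha ∧ beta is (alpha_i * beta_j - alpha_j * beta_i). Collecting: alpha ∧ beta = (-x - 3*y) dx ∧ dy + (2*x + 3*z) dx ∧ dz + (-2*y + z) dy ∧ dz.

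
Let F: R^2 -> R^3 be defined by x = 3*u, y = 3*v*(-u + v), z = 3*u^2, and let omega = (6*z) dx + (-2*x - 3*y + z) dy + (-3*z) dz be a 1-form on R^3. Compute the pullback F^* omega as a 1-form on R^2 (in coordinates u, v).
F^* omega = (-54*u^3 - 9*u^2*v + 54*u^2 - 27*u*v^2 + 18*u*v + 27*v^3) du + (-9*u^3 - 9*u^2*v + 18*u^2 + 81*u*v^2 - 36*u*v - 54*v^3) dv

Using F^*(f dg) = (f ∘ F) d(g ∘ F), substitute each coordinate x_i by F_i(u, v) in f_i, and replace dx_i by d F_i = (∂F_i/∂u) du + (∂F_i/∂v) dv.
  For the x component: f_1(F) = 18*u^2; d F_1 = (3) du + (0) dv
  For the y component: f_2(F) = 3*u^2 + 9*u*v - 6*u - 9*v^2; d F_2 = (-3*v) du + (-3*u + 6*v) dv
  For the z component: f_3(F) = -9*u^2; d F_3 = (6*u) du + (0) dv
Combining and collecting du, dv coefficients:
  coeff of du: -54*u^3 - 9*u^2*v + 54*u^2 - 27*u*v^2 + 18*u*v + 27*v^3
  coeff of dv: -9*u^3 - 9*u^2*v + 18*u^2 + 81*u*v^2 - 36*u*v - 54*v^3
F^* omega = (-54*u^3 - 9*u^2*v + 54*u^2 - 27*u*v^2 + 18*u*v + 27*v^3) du + (-9*u^3 - 9*u^2*v + 18*u^2 + 81*u*v^2 - 36*u*v - 54*v^3) dv.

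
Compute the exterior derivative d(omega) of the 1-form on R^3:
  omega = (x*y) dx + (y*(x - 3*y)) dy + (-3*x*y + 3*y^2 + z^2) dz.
d(omega) = (-x + y) dx ∧ dy + (-3*y) dx ∧ dz + (-3*x + 6*y) dy ∧ dz

For a 1-form omega = sum_i f_i dx_i, the exterior derivative is
  d(omega) = sum_{i < j} (∂f_j/∂x_i - ∂f_i/∂x_j) dx_i ∧ dx_j.
  coefficient of dx ∧ dy: ∂f_2/∂x - ∂f_1/∂y = ∂(y*(x - 3*y))/∂x - ∂(x*y)/∂y = -x + y
  coefficient of dx ∧ dz: ∂f_3/∂x - ∂f_1/∂z = ∂(-3*x*y + 3*y^2 + z^2)/∂x - ∂(x*y)/∂z = -3*y
  coefficient of dy ∧ dz: ∂f_3/∂y - ∂f_2/∂z = ∂(-3*x*y + 3*y^2 + z^2)/∂y - ∂(y*(x - 3*y))/∂z = -3*x + 6*y
Assembling: d(omega) = (-x + y) dx ∧ dy + (-3*y) dx ∧ dz + (-3*x + 6*y) dy ∧ dz.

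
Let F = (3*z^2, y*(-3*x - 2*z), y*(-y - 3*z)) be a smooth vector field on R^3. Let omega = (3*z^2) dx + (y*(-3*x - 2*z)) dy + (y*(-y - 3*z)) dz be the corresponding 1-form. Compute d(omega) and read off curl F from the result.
d(omega) = (-3*z) dy ∧ dz + (6*z) dz ∧ dx + (-3*y) dx ∧ dy; curl F = (-3*z, 6*z, -3*y)

d omega = sum_{i<j} (∂f_j/∂x_i - ∂f_i/∂x_j) dx_i ∧ dx_j. Under the identification (dy ∧ dz, dz ∧ dx, dx ∧ dy) ↔ (e_x, e_y, e_z), the coefficients are exactly the components of curl F. Compute:
  ∂R/∂y - ∂Q/∂z = (-2*y - 3*z) - (-2*y) = -3*z
  ∂P/∂z - ∂R/∂x = (6*z) - (0) = 6*z
  ∂Q/∂x - ∂P/∂y = (-3*y) - (0) = -3*y.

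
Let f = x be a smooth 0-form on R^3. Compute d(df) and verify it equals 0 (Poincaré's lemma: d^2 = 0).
d(df) = 0

Step 1: df = sum_i (∂f/∂x_i) dx_i = (1) dx + (0) dy + (0) dz.
Step 2: Apply d again. Using the 1-form formula, the coefficient of dx ∧ dy in d(df) is ∂^2 f/∂x ∂y - ∂^2 f/∂y ∂x = (0) - (0) = 0 (equality of mixed partials for smooth f).
Similarly for dx ∧ dz and dy ∧ dz — all coefficients vanish. So d(df) = 0.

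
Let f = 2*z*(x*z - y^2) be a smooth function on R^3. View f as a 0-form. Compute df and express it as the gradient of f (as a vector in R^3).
df = (2*z^2) dx + (-4*y*z) dy + (4*x*z - 2*y^2) dz; grad f = (2*z^2, -4*y*z, 4*x*z - 2*y^2)

For a 0-form f, d f = (∂f/∂x) dx + (∂f/∂y) dy + (∂f/∂z) dz. The components of the vector representation are exactly the entries of grad f in Cartesian coordinates:
  ∂f/∂x = 2*z^2
  ∂f/∂y = -4*y*z
  ∂f/∂z = 4*x*z - 2*y^2.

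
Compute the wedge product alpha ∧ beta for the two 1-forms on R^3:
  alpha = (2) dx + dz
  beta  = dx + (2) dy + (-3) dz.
alpha ∧ beta = (4) dx ∧ dy + (-7) dx ∧ dz + (-2) dy ∧ dz

Distribute the wedge, using dx_i ∧ dx_j = -dx_j ∧ dx_i and dx_i ∧ dx_i = 0. For each pair (i, j) with i < j, the coefficient of dx_i ∧ dx_j in alpha ∧ beta is (alpha_i * beta_j - alpha_j * beta_i). Collecting: alpha ∧ beta = (4) dx ∧ dy + (-7) dx ∧ dz + (-2) dy ∧ dz.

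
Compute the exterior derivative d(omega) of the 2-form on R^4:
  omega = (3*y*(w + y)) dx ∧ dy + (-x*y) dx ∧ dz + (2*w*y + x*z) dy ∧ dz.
d(omega) = (3*y) dx ∧ dy ∧ dw + (x + z) dx ∧ dy ∧ dz + (2*y) dy ∧ dz ∧ dw

For a 2-form omega = sum_{i<j} g_{ij} dx_i ∧ dx_j, the exterior derivative is
  d(omega) = sum_{i<j} d(g_{ij}) ∧ dx_i ∧ dx_j = sum_{i<j, k} (∂g_{ij}/∂x_k) dx_k ∧ dx_i ∧ dx_j.
Expand each term, using dx_k ∧ dx_i ∧ dx_j = sgn(permutation) dx_{(a)} ∧ dx_{(b)} ∧ dx_{(c)} with (a < b < c) sorted:
  d(3*y*(w + y)) includes (∂/∂w)(3*y*(w + y)) dw = (3*y) dw, which multiplied by dx ∧ dy gives (3*y) dx ∧ dy ∧ dw
  d(-x*y) includes (∂/∂y)(-x*y) dy = (-x) dy, which multiplied by dx ∧ dz gives (x) dx ∧ dy ∧ dz
  d(2*w*y + x*z) includes (∂/∂x)(2*w*y + x*z) dx = (z) dx, which multiplied by dy ∧ dz gives (z) dx ∧ dy ∧ dz
  d(2*w*y + x*z) includes (∂/∂w)(2*w*y + x*z) dw = (2*y) dw, which multiplied by dy ∧ dz gives (2*y) dy ∧ dz ∧ dw
Collecting like 3-forms: d(omega) = (3*y) dx ∧ dy ∧ dw + (x + z) dx ∧ dy ∧ dz + (2*y) dy ∧ dz ∧ dw.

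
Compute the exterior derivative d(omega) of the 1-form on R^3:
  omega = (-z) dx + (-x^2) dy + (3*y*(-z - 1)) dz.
d(omega) = (-2*x) dx ∧ dy + (1) dx ∧ dz + (-3*z - 3) dy ∧ dz

For a 1-form omega = sum_i f_i dx_i, the exterior derivative is
  d(omega) = sum_{i < j} (∂f_j/∂x_i - ∂f_i/∂x_j) dx_i ∧ dx_j.
  coefficient of dx ∧ dy: ∂f_2/∂x - ∂f_1/∂y = ∂(-x^2)/∂x - ∂(-z)/∂y = -2*x
  coefficient of dx ∧ dz: ∂f_3/∂x - ∂f_1/∂z = ∂(3*y*(-z - 1))/∂x - ∂(-z)/∂z = 1
  coefficient of dy ∧ dz: ∂f_3/∂y - ∂f_2/∂z = ∂(3*y*(-z - 1))/∂y - ∂(-x^2)/∂z = -3*z - 3
Assembling: d(omega) = (-2*x) dx ∧ dy + (1) dx ∧ dz + (-3*z - 3) dy ∧ dz.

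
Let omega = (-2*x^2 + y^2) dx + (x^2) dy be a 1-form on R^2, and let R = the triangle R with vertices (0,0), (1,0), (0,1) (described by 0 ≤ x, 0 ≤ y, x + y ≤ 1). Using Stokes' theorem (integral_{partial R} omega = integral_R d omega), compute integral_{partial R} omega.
integral_(partial R) omega = 0

Stokes: integral_partial_R omega = integral_R d omega with d omega = (∂Q/∂x - ∂P/∂y) dx ∧ dy.
  ∂Q/∂x = 2*x
  ∂P/∂y = 2*y
  integrand = ∂Q/∂x - ∂P/∂y = 2*x - 2*y.
Integrating over R: integral_0^1 integral_0^{1-x} (2*x - 2*y) dy dx = 0.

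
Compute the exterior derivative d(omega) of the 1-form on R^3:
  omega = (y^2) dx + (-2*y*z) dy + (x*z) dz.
d(omega) = (-2*y) dx ∧ dy + (z) dx ∧ dz + (2*y) dy ∧ dz

For a 1-form omega = sum_i f_i dx_i, the exterior derivative is
  d(omega) = sum_{i < j} (∂f_j/∂x_i - ∂f_i/∂x_j) dx_i ∧ dx_j.
  coefficient of dx ∧ dy: ∂f_2/∂x - ∂f_1/∂y = ∂(-2*y*z)/∂x - ∂(y^2)/∂y = -2*y
  coefficient of dx ∧ dz: ∂f_3/∂x - ∂f_1/∂z = ∂(x*z)/∂x - ∂(y^2)/∂z = z
  coefficient of dy ∧ dz: ∂f_3/∂y - ∂f_2/∂z = ∂(x*z)/∂y - ∂(-2*y*z)/∂z = 2*y
Assembling: d(omega) = (-2*y) dx ∧ dy + (z) dx ∧ dz + (2*y) dy ∧ dz.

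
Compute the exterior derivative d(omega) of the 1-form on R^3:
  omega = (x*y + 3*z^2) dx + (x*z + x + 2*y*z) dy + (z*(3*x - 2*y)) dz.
d(omega) = (-x + z + 1) dx ∧ dy + (-3*z) dx ∧ dz + (-x - 2*y - 2*z) dy ∧ dz

For a 1-form omega = sum_i f_i dx_i, the exterior derivative is
  d(omega) = sum_{i < j} (∂f_j/∂x_i - ∂f_i/∂x_j) dx_i ∧ dx_j.
  coefficient of dx ∧ dy: ∂f_2/∂x - ∂f_1/∂y = ∂(x*z + x + 2*y*z)/∂x - ∂(x*y + 3*z^2)/∂y = -x + z + 1
  coefficient of dx ∧ dz: ∂f_3/∂x - ∂f_1/∂z = ∂(z*(3*x - 2*y))/∂x - ∂(x*y + 3*z^2)/∂z = -3*z
  coefficient of dy ∧ dz: ∂f_3/∂y - ∂f_2/∂z = ∂(z*(3*x - 2*y))/∂y - ∂(x*z + x + 2*y*z)/∂z = -x - 2*y - 2*z
Assembling: d(omega) = (-x + z + 1) dx ∧ dy + (-3*z) dx ∧ dz + (-x - 2*y - 2*z) dy ∧ dz.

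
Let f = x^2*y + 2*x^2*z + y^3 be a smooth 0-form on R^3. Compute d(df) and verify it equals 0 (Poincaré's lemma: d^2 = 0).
d(df) = 0

Step 1: df = sum_i (∂f/∂x_i) dx_i = (2*x*(y + 2*z)) dx + (x^2 + 3*y^2) dy + (2*x^2) dz.
Step 2: Apply d again. Using the 1-form formula, the coefficient of dx ∧ dy in d(df) is ∂^2 f/∂x ∂y - ∂^2 f/∂y ∂x = (2*x) - (2*x) = 0 (equality of mixed partials for smooth f).
Similarly for dx ∧ dz and dy ∧ dz — all coefficients vanish. So d(df) = 0.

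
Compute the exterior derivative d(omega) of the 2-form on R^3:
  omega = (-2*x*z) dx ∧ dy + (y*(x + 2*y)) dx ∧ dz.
d(omega) = (-3*x - 4*y) dx ∧ dy ∧ dz

For a 2-form omega = sum_{i<j} g_{ij} dx_i ∧ dx_j, the exterior derivative is
  d(omega) = sum_{i<j} d(g_{ij}) ∧ dx_i ∧ dx_j = sum_{i<j, k} (∂g_{ij}/∂x_k) dx_k ∧ dx_i ∧ dx_j.
Expand each term, using dx_k ∧ dx_i ∧ dx_j = sgn(permutation) dx_{(a)} ∧ dx_{(b)} ∧ dx_{(c)} with (a < b < c) sorted:
  d(-2*x*z) includes (∂/∂z)(-2*x*z) dz = (-2*x) dz, which multiplied by dx ∧ dy gives (-2*x) dx ∧ dy ∧ dz
  d(y*(x + 2*y)) includes (∂/∂y)(y*(x + 2*y)) dy = (x + 4*y) dy, which multiplied by dx ∧ dz gives (-x - 4*y) dx ∧ dy ∧ dz
Collecting like 3-forms: d(omega) = (-3*x - 4*y) dx ∧ dy ∧ dz.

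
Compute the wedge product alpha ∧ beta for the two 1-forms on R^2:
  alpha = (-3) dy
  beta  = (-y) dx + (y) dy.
alpha ∧ beta = (-3*y) dx ∧ dy

Distribute the wedge, using dx_i ∧ dx_j = -dx_j ∧ dx_i and dx_i ∧ dx_i = 0. For each pair (i, j) with i < j, the coefficient of dx_i ∧ dx_j in alpha ∧ beta is (alpha_i * beta_j - alpha_j * beta_i). Collecting: alpha ∧ beta = (-3*y) dx ∧ dy.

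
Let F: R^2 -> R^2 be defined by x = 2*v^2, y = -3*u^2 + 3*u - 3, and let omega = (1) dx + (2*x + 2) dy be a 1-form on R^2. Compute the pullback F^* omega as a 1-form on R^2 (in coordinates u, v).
F^* omega = (-24*u*v^2 - 12*u + 12*v^2 + 6) du + (4*v) dv

Using F^*(f dg) = (f ∘ F) d(g ∘ F), substitute each coordinate x_i by F_i(u, v) in f_i, and replace dx_i by d F_i = (∂F_i/∂u) du + (∂F_i/∂v) dv.
  For the x component: f_1(F) = 1; d F_1 = (0) du + (4*v) dv
  For the y component: f_2(F) = 4*v^2 + 2; d F_2 = (3 - 6*u) du + (0) dv
Combining and collecting du, dv coefficients:
  coeff of du: -24*u*v^2 - 12*u + 12*v^2 + 6
  coeff of dv: 4*v
F^* omega = (-24*u*v^2 - 12*u + 12*v^2 + 6) du + (4*v) dv.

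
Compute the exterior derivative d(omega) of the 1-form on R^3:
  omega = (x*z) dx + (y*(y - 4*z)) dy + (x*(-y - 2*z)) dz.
d(omega) = (-x - y - 2*z) dx ∧ dz + (-x + 4*y) dy ∧ dz

For a 1-form omega = sum_i f_i dx_i, the exterior derivative is
  d(omega) = sum_{i < j} (∂f_j/∂x_i - ∂f_i/∂x_j) dx_i ∧ dx_j.
  coefficient of dx ∧ dz: ∂f_3/∂x - ∂f_1/∂z = ∂(x*(-y - 2*z))/∂x - ∂(x*z)/∂z = -x - y - 2*z
  coefficient of dy ∧ dz: ∂f_3/∂y - ∂f_2/∂z = ∂(x*(-y - 2*z))/∂y - ∂(y*(y - 4*z))/∂z = -x + 4*y
Assembling: d(omega) = (-x - y - 2*z) dx ∧ dz + (-x + 4*y) dy ∧ dz.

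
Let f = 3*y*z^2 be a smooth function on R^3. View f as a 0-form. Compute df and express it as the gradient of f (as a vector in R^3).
df = (0) dx + (3*z^2) dy + (6*y*z) dz; grad f = (0, 3*z^2, 6*y*z)

For a 0-form f, d f = (∂f/∂x) dx + (∂f/∂y) dy + (∂f/∂z) dz. The components of the vector representation are exactly the entries of grad f in Cartesian coordinates:
  ∂f/∂x = 0
  ∂f/∂y = 3*z^2
  ∂f/∂z = 6*y*z.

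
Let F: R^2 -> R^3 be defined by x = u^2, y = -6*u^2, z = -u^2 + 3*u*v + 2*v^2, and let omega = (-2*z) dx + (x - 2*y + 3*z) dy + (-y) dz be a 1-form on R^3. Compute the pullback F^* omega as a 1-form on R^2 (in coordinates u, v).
F^* omega = (2*u*(-64*u^2 - 51*u*v - 40*v^2)) du + (u^2*(18*u + 24*v)) dv

Using F^*(f dg) = (f ∘ F) d(g ∘ F), substitute each coordinate x_i by F_i(u, v) in f_i, and replace dx_i by d F_i = (∂F_i/∂u) du + (∂F_i/∂v) dv.
  For the x component: f_1(F) = 2*u^2 - 6*u*v - 4*v^2; d F_1 = (2*u) du + (0) dv
  For the y component: f_2(F) = 10*u^2 + 9*u*v + 6*v^2; d F_2 = (-12*u) du + (0) dv
  For the z component: f_3(F) = 6*u^2; d F_3 = (-2*u + 3*v) du + (3*u + 4*v) dv
Combining and collecting du, dv coefficients:
  coeff of du: 2*u*(-64*u^2 - 51*u*v - 40*v^2)
  coeff of dv: u^2*(18*u + 24*v)
F^* omega = (2*u*(-64*u^2 - 51*u*v - 40*v^2)) du + (u^2*(18*u + 24*v)) dv.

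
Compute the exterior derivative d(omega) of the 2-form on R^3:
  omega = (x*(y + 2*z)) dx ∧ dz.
d(omega) = (-x) dx ∧ dy ∧ dz

For a 2-form omega = sum_{i<j} g_{ij} dx_i ∧ dx_j, the exterior derivative is
  d(omega) = sum_{i<j} d(g_{ij}) ∧ dx_i ∧ dx_j = sum_{i<j, k} (∂g_{ij}/∂x_k) dx_k ∧ dx_i ∧ dx_j.
Expand each term, using dx_k ∧ dx_i ∧ dx_j = sgn(permutation) dx_{(a)} ∧ dx_{(b)} ∧ dx_{(c)} with (a < b < c) sorted:
  d(x*(y + 2*z)) includes (∂/∂y)(x*(y + 2*z)) dy = (x) dy, which multiplied by dx ∧ dz gives (-x) dx ∧ dy ∧ dz
Collecting like 3-forms: d(omega) = (-x) dx ∧ dy ∧ dz.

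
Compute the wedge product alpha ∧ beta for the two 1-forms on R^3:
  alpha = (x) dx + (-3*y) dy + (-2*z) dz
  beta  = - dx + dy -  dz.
alpha ∧ beta = (x - 3*y) dx ∧ dy + (-x - 2*z) dx ∧ dz + (3*y + 2*z) dy ∧ dz

Distribute the wedge, using dx_i ∧ dx_j = -dx_j ∧ dx_i and dx_i ∧ dx_i = 0. For each pair (i, j) with i < j, the coefficient of dx_i ∧ dx_j in alpha ∧ beta is (alpha_i * beta_j - alpha_j * beta_i). Collecting: alpha ∧ beta = (x - 3*y) dx ∧ dy + (-x - 2*z) dx ∧ dz + (3*y + 2*z) dy ∧ dz.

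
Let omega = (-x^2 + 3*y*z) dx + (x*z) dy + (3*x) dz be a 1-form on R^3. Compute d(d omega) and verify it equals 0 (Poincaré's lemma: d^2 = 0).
d(d omega) = 0

Step 1: d omega = sum_{i<j} (∂f_j/∂x_i - ∂f_i/∂x_j) dx_i ∧ dx_j:
  coeff of dx ∧ dy: -2*z
  coeff of dx ∧ dz: 3 - 3*y
  coeff of dy ∧ dz: -x
Step 2: Apply d again to each 2-form coefficient. The only possible 3-form in R^3 is dx ∧ dy ∧ dz, with coefficient
  ∂(coeff of dy∧dz)/∂x - ∂(coeff of dx∧dz)/∂y + ∂(coeff of dx∧dy)/∂z
  = ∂/∂x (-x) - ∂/∂y (3 - 3*y) + ∂/∂z (-2*z).
Each of these terms simplifies to sums of mixed partials that cancel in pairs. The result is 0 (by equality of mixed partials for smooth functions — Schwarz / Clairaut).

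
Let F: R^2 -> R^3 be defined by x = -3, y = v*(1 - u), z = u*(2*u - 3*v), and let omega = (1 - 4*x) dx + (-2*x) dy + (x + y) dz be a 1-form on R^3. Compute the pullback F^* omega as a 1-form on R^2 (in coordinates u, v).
F^* omega = (-4*u^2*v + 3*u*v^2 + 4*u*v - 12*u - 3*v^2 + 3*v) du + (3*u^2*v - 3*u*v + 3*u + 6) dv

Using F^*(f dg) = (f ∘ F) d(g ∘ F), substitute each coordinate x_i by F_i(u, v) in f_i, and replace dx_i by d F_i = (∂F_i/∂u) du + (∂F_i/∂v) dv.
  For the x component: f_1(F) = 13; d F_1 = (0) du + (0) dv
  For the y component: f_2(F) = 6; d F_2 = (-v) du + (1 - u) dv
  For the z component: f_3(F) = -u*v + v - 3; d F_3 = (4*u - 3*v) du + (-3*u) dv
Combining and collecting du, dv coefficients:
  coeff of du: -4*u^2*v + 3*u*v^2 + 4*u*v - 12*u - 3*v^2 + 3*v
  coeff of dv: 3*u^2*v - 3*u*v + 3*u + 6
F^* omega = (-4*u^2*v + 3*u*v^2 + 4*u*v - 12*u - 3*v^2 + 3*v) du + (3*u^2*v - 3*u*v + 3*u + 6) dv.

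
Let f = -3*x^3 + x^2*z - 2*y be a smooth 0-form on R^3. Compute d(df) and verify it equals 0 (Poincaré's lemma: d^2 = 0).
d(df) = 0

Step 1: df = sum_i (∂f/∂x_i) dx_i = (x*(-9*x + 2*z)) dx + (-2) dy + (x^2) dz.
Step 2: Apply d again. Using the 1-form formula, the coefficient of dx ∧ dy in d(df) is ∂^2 f/∂x ∂y - ∂^2 f/∂y ∂x = (0) - (0) = 0 (equality of mixed partials for smooth f).
Similarly for dx ∧ dz and dy ∧ dz — all coefficients vanish. So d(df) = 0.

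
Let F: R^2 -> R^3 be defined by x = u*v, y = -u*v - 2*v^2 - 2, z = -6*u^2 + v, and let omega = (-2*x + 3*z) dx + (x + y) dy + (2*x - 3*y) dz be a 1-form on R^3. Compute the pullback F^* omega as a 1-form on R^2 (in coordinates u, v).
F^* omega = (-78*u^2*v - 74*u*v^2 - 72*u + 2*v^3 + 3*v^2 + 2*v) du + (-18*u^3 - 2*u^2*v + 2*u*v^2 + 8*u*v + 2*u + 8*v^3 + 6*v^2 + 8*v + 6) dv

Using F^*(f dg) = (f ∘ F) d(g ∘ F), substitute each coordinate x_i by F_i(u, v) in f_i, and replace dx_i by d F_i = (∂F_i/∂u) du + (∂F_i/∂v) dv.
  For the x component: f_1(F) = -18*u^2 - 2*u*v + 3*v; d F_1 = (v) du + (u) dv
  For the y component: f_2(F) = -2*v^2 - 2; d F_2 = (-v) du + (-u - 4*v) dv
  For the z component: f_3(F) = 5*u*v + 6*v^2 + 6; d F_3 = (-12*u) du + (1) dv
Combining and collecting du, dv coefficients:
  coeff of du: -78*u^2*v - 74*u*v^2 - 72*u + 2*v^3 + 3*v^2 + 2*v
  coeff of dv: -18*u^3 - 2*u^2*v + 2*u*v^2 + 8*u*v + 2*u + 8*v^3 + 6*v^2 + 8*v + 6
F^* omega = (-78*u^2*v - 74*u*v^2 - 72*u + 2*v^3 + 3*v^2 + 2*v) du + (-18*u^3 - 2*u^2*v + 2*u*v^2 + 8*u*v + 2*u + 8*v^3 + 6*v^2 + 8*v + 6) dv.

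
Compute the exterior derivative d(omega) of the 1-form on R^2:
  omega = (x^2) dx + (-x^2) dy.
d(omega) = (-2*x) dx ∧ dy

For a 1-form omega = sum_i f_i dx_i, the exterior derivative is
  d(omega) = sum_{i < j} (∂f_j/∂x_i - ∂f_i/∂x_j) dx_i ∧ dx_j.
  coefficient of dx ∧ dy: ∂f_2/∂x - ∂f_1/∂y = ∂(-x^2)/∂x - ∂(x^2)/∂y = -2*x
Assembling: d(omega) = (-2*x) dx ∧ dy.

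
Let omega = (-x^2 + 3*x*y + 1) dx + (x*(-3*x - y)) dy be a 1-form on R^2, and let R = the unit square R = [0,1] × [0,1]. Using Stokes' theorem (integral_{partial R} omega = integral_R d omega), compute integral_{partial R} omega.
integral_(partial R) omega = -5

Stokes: integral_partial_R omega = integral_R d omega with d omega = (∂Q/∂x - ∂P/∂y) dx ∧ dy.
  ∂Q/∂x = -6*x - y
  ∂P/∂y = 3*x
  integrand = ∂Q/∂x - ∂P/∂y = -9*x - y.
Integrating over R: integral_0^1 integral_0^1 (-9*x - y) dx dy = -5.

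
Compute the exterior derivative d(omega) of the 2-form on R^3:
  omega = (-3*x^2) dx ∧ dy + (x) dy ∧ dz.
d(omega) = (1) dx ∧ dy ∧ dz

For a 2-form omega = sum_{i<j} g_{ij} dx_i ∧ dx_j, the exterior derivative is
  d(omega) = sum_{i<j} d(g_{ij}) ∧ dx_i ∧ dx_j = sum_{i<j, k} (∂g_{ij}/∂x_k) dx_k ∧ dx_i ∧ dx_j.
Expand each term, using dx_k ∧ dx_i ∧ dx_j = sgn(permutation) dx_{(a)} ∧ dx_{(b)} ∧ dx_{(c)} with (a < b < c) sorted:
  d(x) includes (∂/∂x)(x) dx = (1) dx, which multiplied by dy ∧ dz gives (1) dx ∧ dy ∧ dz
Collecting like 3-forms: d(omega) = (1) dx ∧ dy ∧ dz.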